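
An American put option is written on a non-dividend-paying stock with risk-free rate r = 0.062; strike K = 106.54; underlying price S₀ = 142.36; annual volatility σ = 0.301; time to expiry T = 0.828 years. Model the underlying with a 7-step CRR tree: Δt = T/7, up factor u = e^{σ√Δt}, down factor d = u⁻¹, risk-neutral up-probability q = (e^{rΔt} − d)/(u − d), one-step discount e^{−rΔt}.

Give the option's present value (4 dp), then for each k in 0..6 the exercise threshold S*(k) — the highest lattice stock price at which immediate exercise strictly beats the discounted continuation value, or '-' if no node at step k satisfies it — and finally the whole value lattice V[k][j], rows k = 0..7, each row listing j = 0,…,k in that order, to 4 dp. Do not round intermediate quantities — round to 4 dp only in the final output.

price = 1.6832
boundary = - - - - - 84.8385 94.0918
tree:
1.6832
2.9471 0.4914
5.0697 0.9473 0.0597
8.5247 1.8185 0.1227 0.0000
13.9019 3.4737 0.2521 0.0000 0.0000
21.7015 6.5978 0.5179 0.0000 0.0000 0.0000
30.0449 12.4482 1.0639 0.0000 0.0000 0.0000 0.0000
37.5677 21.7015 2.1856 0.0000 0.0000 0.0000 0.0000 0.0000

Δt=0.11829  u=1.10907  d=0.90166  q=0.50963  discount=0.99269
step 7 (expiry): payoffs max(K−S,0) = 37.5677 21.7015 2.1856 0.0000 0.0000 0.0000 0.0000 0.0000
step 6: (k=6,j=0): S=76.4951, (K−S)⁺=30.0449, hold=29.2664 ⇒ V=30.0449 exercise | (k=6,j=1): S=94.0918, (K−S)⁺=12.4482, hold=11.6697 ⇒ V=12.4482 exercise | (k=6,j=2): S=115.7364, (K−S)⁺=0.0000, hold=1.0639 ⇒ V=1.0639 continue | (k=6,j=3): S=142.3600, (K−S)⁺=0.0000, hold=0.0000 ⇒ V=0.0000 continue | (k=6,j=4): S=175.1080, (K−S)⁺=0.0000, hold=0.0000 ⇒ V=0.0000 continue | (k=6,j=5): S=215.3893, (K−S)⁺=0.0000, hold=0.0000 ⇒ V=0.0000 continue | (k=6,j=6): S=264.9367, (K−S)⁺=0.0000, hold=0.0000 ⇒ V=0.0000 continue  boundary S*=94.0918
step 5: (k=5,j=0): S=84.8385, (K−S)⁺=21.7015, hold=20.9231 ⇒ V=21.7015 exercise | (k=5,j=1): S=104.3544, (K−S)⁺=2.1856, hold=6.5978 ⇒ V=6.5978 continue | (k=5,j=2): S=128.3598, (K−S)⁺=0.0000, hold=0.5179 ⇒ V=0.5179 continue | (k=5,j=3): S=157.8872, (K−S)⁺=0.0000, hold=0.0000 ⇒ V=0.0000 continue | (k=5,j=4): S=194.2071, (K−S)⁺=0.0000, hold=0.0000 ⇒ V=0.0000 continue | (k=5,j=5): S=238.8818, (K−S)⁺=0.0000, hold=0.0000 ⇒ V=0.0000 continue  boundary S*=84.8385
step 4: (k=4,j=0): S=94.0918, (K−S)⁺=12.4482, hold=13.9019 ⇒ V=13.9019 continue | (k=4,j=1): S=115.7364, (K−S)⁺=0.0000, hold=3.4737 ⇒ V=3.4737 continue | (k=4,j=2): S=142.3600, (K−S)⁺=0.0000, hold=0.2521 ⇒ V=0.2521 continue | (k=4,j=3): S=175.1080, (K−S)⁺=0.0000, hold=0.0000 ⇒ V=0.0000 continue | (k=4,j=4): S=215.3893, (K−S)⁺=0.0000, hold=0.0000 ⇒ V=0.0000 continue  boundary S*=-
step 3: (k=3,j=0): S=104.3544, (K−S)⁺=2.1856, hold=8.5247 ⇒ V=8.5247 continue | (k=3,j=1): S=128.3598, (K−S)⁺=0.0000, hold=1.8185 ⇒ V=1.8185 continue | (k=3,j=2): S=157.8872, (K−S)⁺=0.0000, hold=0.1227 ⇒ V=0.1227 continue | (k=3,j=3): S=194.2071, (K−S)⁺=0.0000, hold=0.0000 ⇒ V=0.0000 continue  boundary S*=-
step 2: (k=2,j=0): S=115.7364, (K−S)⁺=0.0000, hold=5.0697 ⇒ V=5.0697 continue | (k=2,j=1): S=142.3600, (K−S)⁺=0.0000, hold=0.9473 ⇒ V=0.9473 continue | (k=2,j=2): S=175.1080, (K−S)⁺=0.0000, hold=0.0597 ⇒ V=0.0597 continue  boundary S*=-
step 1: (k=1,j=0): S=128.3598, (K−S)⁺=0.0000, hold=2.9471 ⇒ V=2.9471 continue | (k=1,j=1): S=157.8872, (K−S)⁺=0.0000, hold=0.4914 ⇒ V=0.4914 continue  boundary S*=-
step 0: (k=0,j=0): S=142.3600, (K−S)⁺=0.0000, hold=1.6832 ⇒ V=1.6832 continue  boundary S*=-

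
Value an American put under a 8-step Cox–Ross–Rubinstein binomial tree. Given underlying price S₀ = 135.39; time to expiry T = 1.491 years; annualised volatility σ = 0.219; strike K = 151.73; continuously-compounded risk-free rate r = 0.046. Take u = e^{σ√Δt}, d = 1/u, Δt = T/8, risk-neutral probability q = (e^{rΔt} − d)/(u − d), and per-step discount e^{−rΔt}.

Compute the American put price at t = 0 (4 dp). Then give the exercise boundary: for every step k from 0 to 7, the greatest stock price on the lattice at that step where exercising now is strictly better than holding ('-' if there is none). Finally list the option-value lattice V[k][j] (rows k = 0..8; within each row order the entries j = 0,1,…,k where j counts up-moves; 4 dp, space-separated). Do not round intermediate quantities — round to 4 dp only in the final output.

price = 20.5204
boundary = - - 112.0640 123.1761 112.0640 123.1761 112.0640 123.1761
tree:
20.5204
28.9926 13.0961
39.6660 19.6912 7.2693
49.7757 28.5539 11.8955 3.1503
58.9733 39.6660 18.8229 5.7445 0.8253
67.3412 49.7757 28.5539 10.2173 1.7409 0.0000
74.9541 58.9733 39.6660 17.5445 3.6723 0.0000 0.0000
81.8803 67.3412 49.7757 28.5539 7.7463 0.0000 0.0000 0.0000
88.1817 74.9541 58.9733 39.6660 16.3400 0.0000 0.0000 0.0000 0.0000

params: Δt=0.18638 u=1.09916 d=0.90979 q=0.52185 e^(-rΔt)=0.99146
t_8 payoffs: 88.1817 74.9541 58.9733 39.6660 16.3400 0.0000 0.0000 0.0000 0.0000
t_7: node(7,0) S=69.8497 payoff=81.8803 vs cont=80.5851 → 81.8803 [stop]  node(7,1) S=84.3888 payoff=67.3412 vs cont=66.0459 → 67.3412 [stop]  node(7,2) S=101.9543 payoff=49.7757 vs cont=48.4804 → 49.7757 [stop]  node(7,3) S=123.1761 payoff=28.5539 vs cont=27.2587 → 28.5539 [stop]  node(7,4) S=148.8151 payoff=2.9149 vs cont=7.7463 → 7.7463 [wait]  node(7,5) S=179.7908 payoff=0.0000 vs cont=0.0000 → 0.0000 [wait]  node(7,6) S=217.2142 payoff=0.0000 vs cont=0.0000 → 0.0000 [wait]  node(7,7) S=262.4272 payoff=0.0000 vs cont=0.0000 → 0.0000 [wait]  ⇒ S*(7)=123.1761
t_6: node(6,0) S=76.7759 payoff=74.9541 vs cont=73.6589 → 74.9541 [stop]  node(6,1) S=92.7567 payoff=58.9733 vs cont=57.6780 → 58.9733 [stop]  node(6,2) S=112.0640 payoff=39.6660 vs cont=38.3708 → 39.6660 [stop]  node(6,3) S=135.3900 payoff=16.3400 vs cont=17.5445 → 17.5445 [wait]  node(6,4) S=163.5713 payoff=0.0000 vs cont=3.6723 → 3.6723 [wait]  node(6,5) S=197.6186 payoff=0.0000 vs cont=0.0000 → 0.0000 [wait]  node(6,6) S=238.7528 payoff=0.0000 vs cont=0.0000 → 0.0000 [wait]  ⇒ S*(6)=112.0640
t_5: node(5,0) S=84.3888 payoff=67.3412 vs cont=66.0459 → 67.3412 [stop]  node(5,1) S=101.9543 payoff=49.7757 vs cont=48.4804 → 49.7757 [stop]  node(5,2) S=123.1761 payoff=28.5539 vs cont=27.8819 → 28.5539 [stop]  node(5,3) S=148.8151 payoff=2.9149 vs cont=10.2173 → 10.2173 [wait]  node(5,4) S=179.7908 payoff=0.0000 vs cont=1.7409 → 1.7409 [wait]  node(5,5) S=217.2142 payoff=0.0000 vs cont=0.0000 → 0.0000 [wait]  ⇒ S*(5)=123.1761
t_4: node(4,0) S=92.7567 payoff=58.9733 vs cont=57.6780 → 58.9733 [stop]  node(4,1) S=112.0640 payoff=39.6660 vs cont=38.3708 → 39.6660 [stop]  node(4,2) S=135.3900 payoff=16.3400 vs cont=18.8229 → 18.8229 [wait]  node(4,3) S=163.5713 payoff=0.0000 vs cont=5.7445 → 5.7445 [wait]  node(4,4) S=197.6186 payoff=0.0000 vs cont=0.8253 → 0.8253 [wait]  ⇒ S*(4)=112.0640
t_3: node(3,0) S=101.9543 payoff=49.7757 vs cont=48.4804 → 49.7757 [stop]  node(3,1) S=123.1761 payoff=28.5539 vs cont=28.5434 → 28.5539 [stop]  node(3,2) S=148.8151 payoff=2.9149 vs cont=11.8955 → 11.8955 [wait]  node(3,3) S=179.7908 payoff=0.0000 vs cont=3.1503 → 3.1503 [wait]  ⇒ S*(3)=123.1761
t_2: node(2,0) S=112.0640 payoff=39.6660 vs cont=38.3708 → 39.6660 [stop]  node(2,1) S=135.3900 payoff=16.3400 vs cont=19.6912 → 19.6912 [wait]  node(2,2) S=163.5713 payoff=0.0000 vs cont=7.2693 → 7.2693 [wait]  ⇒ S*(2)=112.0640
t_1: node(1,0) S=123.1761 payoff=28.5539 vs cont=28.9926 → 28.9926 [wait]  node(1,1) S=148.8151 payoff=2.9149 vs cont=13.0961 → 13.0961 [wait]  ⇒ S*(1)=-
t_0: node(0,0) S=135.3900 payoff=16.3400 vs cont=20.5204 → 20.5204 [wait]  ⇒ S*(0)=-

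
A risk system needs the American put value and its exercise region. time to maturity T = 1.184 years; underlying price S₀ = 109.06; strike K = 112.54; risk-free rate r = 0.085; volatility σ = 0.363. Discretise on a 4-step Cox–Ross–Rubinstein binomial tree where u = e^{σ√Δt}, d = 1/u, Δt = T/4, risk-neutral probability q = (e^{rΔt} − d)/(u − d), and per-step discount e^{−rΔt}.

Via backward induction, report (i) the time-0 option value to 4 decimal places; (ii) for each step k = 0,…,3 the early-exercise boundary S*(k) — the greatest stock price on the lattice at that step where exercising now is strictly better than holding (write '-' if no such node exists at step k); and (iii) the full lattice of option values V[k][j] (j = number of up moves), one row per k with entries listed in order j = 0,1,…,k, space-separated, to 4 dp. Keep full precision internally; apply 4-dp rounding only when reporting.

price = 14.5065
boundary = - - 73.4725 89.5149
tree:
14.5065
24.3656 5.9350
39.0675 11.7191 0.7788
52.2348 23.0251 1.6463 0.0000
63.0424 39.0675 3.4800 0.0000 0.0000

Δt=0.29600, u=1.21834, d=0.82079, q=0.51488, disc=e^(-rΔt)=0.97515
k=4 terminal: V=max(K-S,0) → 63.0424 39.0675 3.4800 0.0000 0.0000
k=3: j=0 S=60.3052 intr=52.2348 cont=49.4386 V=52.2348[EX]; j=1 S=89.5149 intr=23.0251 cont=20.2289 V=23.0251[EX]; j=2 S=132.8727 intr=0.0000 cont=1.6463 V=1.6463[hold]; j=3 S=197.2315 intr=0.0000 cont=0.0000 V=0.0000[hold]  S*(3)=89.5149
k=2: j=0 S=73.4725 intr=39.0675 cont=36.2713 V=39.0675[EX]; j=1 S=109.0600 intr=3.4800 cont=11.7191 V=11.7191[hold]; j=2 S=161.8848 intr=0.0000 cont=0.7788 V=0.7788[hold]  S*(2)=73.4725
k=1: j=0 S=89.5149 intr=23.0251 cont=24.3656 V=24.3656[hold]; j=1 S=132.8727 intr=0.0000 cont=5.9350 V=5.9350[hold]  S*(1)=-
k=0: j=0 S=109.0600 intr=3.4800 cont=14.5065 V=14.5065[hold]  S*(0)=-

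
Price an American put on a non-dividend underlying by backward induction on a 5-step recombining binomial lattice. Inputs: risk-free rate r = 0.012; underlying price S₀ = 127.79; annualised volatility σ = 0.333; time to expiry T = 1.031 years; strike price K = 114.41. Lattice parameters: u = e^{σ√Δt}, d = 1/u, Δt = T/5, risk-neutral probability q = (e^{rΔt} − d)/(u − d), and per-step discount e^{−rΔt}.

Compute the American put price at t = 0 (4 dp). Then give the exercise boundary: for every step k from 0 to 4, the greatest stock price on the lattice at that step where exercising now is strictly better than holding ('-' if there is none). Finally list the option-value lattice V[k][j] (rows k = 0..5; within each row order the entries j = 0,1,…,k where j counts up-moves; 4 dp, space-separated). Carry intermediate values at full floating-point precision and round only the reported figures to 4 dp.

Δt=0.20620  u=1.16324  d=0.85966  q=0.47043  discount=0.99753
step 5 (expiry): payoffs max(K−S,0) = 54.4112 33.2234 4.5534 0.0000 0.0000 0.0000
step 4: (k=4,j=0): S=69.7932, (K−S)⁺=44.6168, hold=44.3340 ⇒ V=44.6168 exercise | (k=4,j=1): S=94.4398, (K−S)⁺=19.9702, hold=19.6874 ⇒ V=19.9702 exercise | (k=4,j=2): S=127.7900, (K−S)⁺=0.0000, hold=2.4054 ⇒ V=2.4054 continue | (k=4,j=3): S=172.9174, (K−S)⁺=0.0000, hold=0.0000 ⇒ V=0.0000 continue | (k=4,j=4): S=233.9809, (K−S)⁺=0.0000, hold=0.0000 ⇒ V=0.0000 continue  boundary S*=94.4398
step 3: (k=3,j=0): S=81.1866, (K−S)⁺=33.2234, hold=32.9407 ⇒ V=33.2234 exercise | (k=3,j=1): S=109.8566, (K−S)⁺=4.5534, hold=11.6783 ⇒ V=11.6783 continue | (k=3,j=2): S=148.6510, (K−S)⁺=0.0000, hold=1.2707 ⇒ V=1.2707 continue | (k=3,j=3): S=201.1451, (K−S)⁺=0.0000, hold=0.0000 ⇒ V=0.0000 continue  boundary S*=81.1866
step 2: (k=2,j=0): S=94.4398, (K−S)⁺=19.9702, hold=23.0309 ⇒ V=23.0309 continue | (k=2,j=1): S=127.7900, (K−S)⁺=0.0000, hold=6.7655 ⇒ V=6.7655 continue | (k=2,j=2): S=172.9174, (K−S)⁺=0.0000, hold=0.6713 ⇒ V=0.6713 continue  boundary S*=-
step 1: (k=1,j=0): S=109.8566, (K−S)⁺=4.5534, hold=15.3412 ⇒ V=15.3412 continue | (k=1,j=1): S=148.6510, (K−S)⁺=0.0000, hold=3.8889 ⇒ V=3.8889 continue  boundary S*=-
step 0: (k=0,j=0): S=127.7900, (K−S)⁺=0.0000, hold=9.9291 ⇒ V=9.9291 continue  boundary S*=-

price = 9.9291
boundary = - - - 81.1866 94.4398
tree:
9.9291
15.3412 3.8889
23.0309 6.7655 0.6713
33.2234 11.6783 1.2707 0.0000
44.6168 19.9702 2.4054 0.0000 0.0000
54.4112 33.2234 4.5534 0.0000 0.0000 0.0000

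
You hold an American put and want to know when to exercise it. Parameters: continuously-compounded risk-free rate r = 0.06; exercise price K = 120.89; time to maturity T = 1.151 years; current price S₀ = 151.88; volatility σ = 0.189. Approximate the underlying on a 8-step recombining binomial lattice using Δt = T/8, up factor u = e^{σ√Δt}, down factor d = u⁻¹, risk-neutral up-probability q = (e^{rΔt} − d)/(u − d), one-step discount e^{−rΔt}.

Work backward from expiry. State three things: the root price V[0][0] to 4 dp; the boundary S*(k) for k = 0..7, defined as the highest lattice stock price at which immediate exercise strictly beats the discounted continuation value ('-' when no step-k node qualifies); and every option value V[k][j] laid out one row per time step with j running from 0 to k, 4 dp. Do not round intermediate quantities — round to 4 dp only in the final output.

params: Δt=0.14388 u=1.07432 d=0.93082 q=0.54250 e^(-rΔt)=0.99140
t_8 payoffs: 35.2993 22.1041 6.8746 0.0000 0.0000 0.0000 0.0000 0.0000 0.0000
t_7: node(7,0) S=91.9519 payoff=28.9381 vs cont=27.8990 → 28.9381 [stop]  node(7,1) S=106.1278 payoff=14.7622 vs cont=13.7231 → 14.7622 [stop]  node(7,2) S=122.4892 payoff=0.0000 vs cont=3.1181 → 3.1181 [wait]  node(7,3) S=141.3729 payoff=0.0000 vs cont=0.0000 → 0.0000 [wait]  node(7,4) S=163.1680 payoff=0.0000 vs cont=0.0000 → 0.0000 [wait]  node(7,5) S=188.3230 payoff=0.0000 vs cont=0.0000 → 0.0000 [wait]  node(7,6) S=217.3562 payoff=0.0000 vs cont=0.0000 → 0.0000 [wait]  node(7,7) S=250.8653 payoff=0.0000 vs cont=0.0000 → 0.0000 [wait]  ⇒ S*(7)=106.1278
t_6: node(6,0) S=98.7859 payoff=22.1041 vs cont=21.0650 → 22.1041 [stop]  node(6,1) S=114.0154 payoff=6.8746 vs cont=8.3727 → 8.3727 [wait]  node(6,2) S=131.5928 payoff=0.0000 vs cont=1.4143 → 1.4143 [wait]  node(6,3) S=151.8800 payoff=0.0000 vs cont=0.0000 → 0.0000 [wait]  node(6,4) S=175.2948 payoff=0.0000 vs cont=0.0000 → 0.0000 [wait]  node(6,5) S=202.3195 payoff=0.0000 vs cont=0.0000 → 0.0000 [wait]  node(6,6) S=233.5104 payoff=0.0000 vs cont=0.0000 → 0.0000 [wait]  ⇒ S*(6)=98.7859
t_5: node(5,0) S=106.1278 payoff=14.7622 vs cont=14.5288 → 14.7622 [stop]  node(5,1) S=122.4892 payoff=0.0000 vs cont=4.5582 → 4.5582 [wait]  node(5,2) S=141.3729 payoff=0.0000 vs cont=0.6415 → 0.6415 [wait]  node(5,3) S=163.1680 payoff=0.0000 vs cont=0.0000 → 0.0000 [wait]  node(5,4) S=188.3230 payoff=0.0000 vs cont=0.0000 → 0.0000 [wait]  node(5,5) S=217.3562 payoff=0.0000 vs cont=0.0000 → 0.0000 [wait]  ⇒ S*(5)=106.1278
t_4: node(4,0) S=114.0154 payoff=6.8746 vs cont=9.1472 → 9.1472 [wait]  node(4,1) S=131.5928 payoff=0.0000 vs cont=2.4124 → 2.4124 [wait]  node(4,2) S=151.8800 payoff=0.0000 vs cont=0.2909 → 0.2909 [wait]  node(4,3) S=175.2948 payoff=0.0000 vs cont=0.0000 → 0.0000 [wait]  node(4,4) S=202.3195 payoff=0.0000 vs cont=0.0000 → 0.0000 [wait]  ⇒ S*(4)=-
t_3: node(3,0) S=122.4892 payoff=0.0000 vs cont=5.4464 → 5.4464 [wait]  node(3,1) S=141.3729 payoff=0.0000 vs cont=1.2507 → 1.2507 [wait]  node(3,2) S=163.1680 payoff=0.0000 vs cont=0.1320 → 0.1320 [wait]  node(3,3) S=188.3230 payoff=0.0000 vs cont=0.0000 → 0.0000 [wait]  ⇒ S*(3)=-
t_2: node(2,0) S=131.5928 payoff=0.0000 vs cont=3.1429 → 3.1429 [wait]  node(2,1) S=151.8800 payoff=0.0000 vs cont=0.6382 → 0.6382 [wait]  node(2,2) S=175.2948 payoff=0.0000 vs cont=0.0599 → 0.0599 [wait]  ⇒ S*(2)=-
t_1: node(1,0) S=141.3729 payoff=0.0000 vs cont=1.7688 → 1.7688 [wait]  node(1,1) S=163.1680 payoff=0.0000 vs cont=0.3217 → 0.3217 [wait]  ⇒ S*(1)=-
t_0: node(0,0) S=151.8800 payoff=0.0000 vs cont=0.9753 → 0.9753 [wait]  ⇒ S*(0)=-

price = 0.9753
boundary = - - - - - 106.1278 98.7859 106.1278
tree:
0.9753
1.7688 0.3217
3.1429 0.6382 0.0599
5.4464 1.2507 0.1320 0.0000
9.1472 2.4124 0.2909 0.0000 0.0000
14.7622 4.5582 0.6415 0.0000 0.0000 0.0000
22.1041 8.3727 1.4143 0.0000 0.0000 0.0000 0.0000
28.9381 14.7622 3.1181 0.0000 0.0000 0.0000 0.0000 0.0000
35.2993 22.1041 6.8746 0.0000 0.0000 0.0000 0.0000 0.0000 0.0000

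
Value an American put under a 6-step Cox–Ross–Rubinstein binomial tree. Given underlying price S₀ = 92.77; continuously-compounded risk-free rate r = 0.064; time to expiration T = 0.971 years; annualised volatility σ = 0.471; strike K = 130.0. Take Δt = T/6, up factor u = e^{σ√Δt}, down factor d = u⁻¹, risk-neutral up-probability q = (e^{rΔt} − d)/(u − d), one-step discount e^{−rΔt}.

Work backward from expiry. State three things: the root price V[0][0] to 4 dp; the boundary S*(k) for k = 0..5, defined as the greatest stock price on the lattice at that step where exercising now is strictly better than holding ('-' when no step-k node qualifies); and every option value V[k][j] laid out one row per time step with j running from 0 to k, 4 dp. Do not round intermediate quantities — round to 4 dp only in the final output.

price = 40.1777
boundary = - 76.7572 63.5083 76.7572 92.7700 76.7572
tree:
40.1777
53.2428 26.8998
66.4917 38.7242 14.6775
77.4537 53.2428 23.8407 5.0723
86.5236 66.4917 37.2300 9.8575 0.0000
94.0280 77.4537 53.2428 19.1571 0.0000 0.0000
100.2370 86.5236 66.4917 37.2300 0.0000 0.0000 0.0000

Δt=0.16183  u=1.20862  d=0.82739  q=0.48008  discount=0.98970
step 6 (expiry): payoffs max(K−S,0) = 100.2370 86.5236 66.4917 37.2300 0.0000 0.0000 0.0000
step 5: (k=5,j=0): S=35.9720, (K−S)⁺=94.0280, hold=92.6885 ⇒ V=94.0280 exercise | (k=5,j=1): S=52.5463, (K−S)⁺=77.4537, hold=76.1142 ⇒ V=77.4537 exercise | (k=5,j=2): S=76.7572, (K−S)⁺=53.2428, hold=51.9033 ⇒ V=53.2428 exercise | (k=5,j=3): S=112.1234, (K−S)⁺=17.8766, hold=19.1571 ⇒ V=19.1571 continue | (k=5,j=4): S=163.7846, (K−S)⁺=0.0000, hold=0.0000 ⇒ V=0.0000 continue | (k=5,j=5): S=239.2490, (K−S)⁺=0.0000, hold=0.0000 ⇒ V=0.0000 continue  boundary S*=76.7572
step 4: (k=4,j=0): S=43.4764, (K−S)⁺=86.5236, hold=85.1841 ⇒ V=86.5236 exercise | (k=4,j=1): S=63.5083, (K−S)⁺=66.4917, hold=65.1522 ⇒ V=66.4917 exercise | (k=4,j=2): S=92.7700, (K−S)⁺=37.2300, hold=36.4989 ⇒ V=37.2300 exercise | (k=4,j=3): S=135.5141, (K−S)⁺=0.0000, hold=9.8575 ⇒ V=9.8575 continue | (k=4,j=4): S=197.9528, (K−S)⁺=0.0000, hold=0.0000 ⇒ V=0.0000 continue  boundary S*=92.7700
step 3: (k=3,j=0): S=52.5463, (K−S)⁺=77.4537, hold=76.1142 ⇒ V=77.4537 exercise | (k=3,j=1): S=76.7572, (K−S)⁺=53.2428, hold=51.9033 ⇒ V=53.2428 exercise | (k=3,j=2): S=112.1234, (K−S)⁺=17.8766, hold=23.8407 ⇒ V=23.8407 continue | (k=3,j=3): S=163.7846, (K−S)⁺=0.0000, hold=5.0723 ⇒ V=5.0723 continue  boundary S*=76.7572
step 2: (k=2,j=0): S=63.5083, (K−S)⁺=66.4917, hold=65.1522 ⇒ V=66.4917 exercise | (k=2,j=1): S=92.7700, (K−S)⁺=37.2300, hold=38.7242 ⇒ V=38.7242 continue | (k=2,j=2): S=135.5141, (K−S)⁺=0.0000, hold=14.6775 ⇒ V=14.6775 continue  boundary S*=63.5083
step 1: (k=1,j=0): S=76.7572, (K−S)⁺=53.2428, hold=52.6133 ⇒ V=53.2428 exercise | (k=1,j=1): S=112.1234, (K−S)⁺=17.8766, hold=26.8998 ⇒ V=26.8998 continue  boundary S*=76.7572
step 0: (k=0,j=0): S=92.7700, (K−S)⁺=37.2300, hold=40.1777 ⇒ V=40.1777 continue  boundary S*=-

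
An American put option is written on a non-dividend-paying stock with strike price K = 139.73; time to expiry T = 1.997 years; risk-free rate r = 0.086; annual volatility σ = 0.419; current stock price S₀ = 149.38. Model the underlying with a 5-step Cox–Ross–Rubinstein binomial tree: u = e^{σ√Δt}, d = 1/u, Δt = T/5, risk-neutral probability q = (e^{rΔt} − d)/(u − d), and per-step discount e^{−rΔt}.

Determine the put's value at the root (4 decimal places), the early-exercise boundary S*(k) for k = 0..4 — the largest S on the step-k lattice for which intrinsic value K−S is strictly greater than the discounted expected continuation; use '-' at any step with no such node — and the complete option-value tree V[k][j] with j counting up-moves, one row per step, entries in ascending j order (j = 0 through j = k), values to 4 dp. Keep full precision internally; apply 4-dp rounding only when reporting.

Δt=0.39940  u=1.30317  d=0.76736  q=0.49940  discount=0.96623
step 5 (expiry): payoffs max(K−S,0) = 99.9846 72.2323 25.1019 0.0000 0.0000 0.0000
step 4: (k=4,j=0): S=51.7950, (K−S)⁺=87.9350, hold=83.2170 ⇒ V=87.9350 exercise | (k=4,j=1): S=87.9610, (K−S)⁺=51.7690, hold=47.0510 ⇒ V=51.7690 exercise | (k=4,j=2): S=149.3800, (K−S)⁺=0.0000, hold=12.1416 ⇒ V=12.1416 continue | (k=4,j=3): S=253.6850, (K−S)⁺=0.0000, hold=0.0000 ⇒ V=0.0000 continue | (k=4,j=4): S=430.8214, (K−S)⁺=0.0000, hold=0.0000 ⇒ V=0.0000 continue  boundary S*=87.9610
step 3: (k=3,j=0): S=67.4977, (K−S)⁺=72.2323, hold=67.5143 ⇒ V=72.2323 exercise | (k=3,j=1): S=114.6281, (K−S)⁺=25.1019, hold=30.8992 ⇒ V=30.8992 continue | (k=3,j=2): S=194.6676, (K−S)⁺=0.0000, hold=5.8728 ⇒ V=5.8728 continue | (k=3,j=3): S=330.5948, (K−S)⁺=0.0000, hold=0.0000 ⇒ V=0.0000 continue  boundary S*=67.4977
step 2: (k=2,j=0): S=87.9610, (K−S)⁺=51.7690, hold=49.8485 ⇒ V=51.7690 exercise | (k=2,j=1): S=149.3800, (K−S)⁺=0.0000, hold=17.7796 ⇒ V=17.7796 continue | (k=2,j=2): S=253.6850, (K−S)⁺=0.0000, hold=2.8407 ⇒ V=2.8407 continue  boundary S*=87.9610
step 1: (k=1,j=0): S=114.6281, (K−S)⁺=25.1019, hold=33.6198 ⇒ V=33.6198 continue | (k=1,j=1): S=194.6676, (K−S)⁺=0.0000, hold=9.9706 ⇒ V=9.9706 continue  boundary S*=-
step 0: (k=0,j=0): S=149.3800, (K−S)⁺=0.0000, hold=21.0729 ⇒ V=21.0729 continue  boundary S*=-

price = 21.0729
boundary = - - 87.9610 67.4977 87.9610
tree:
21.0729
33.6198 9.9706
51.7690 17.7796 2.8407
72.2323 30.8992 5.8728 0.0000
87.9350 51.7690 12.1416 0.0000 0.0000
99.9846 72.2323 25.1019 0.0000 0.0000 0.0000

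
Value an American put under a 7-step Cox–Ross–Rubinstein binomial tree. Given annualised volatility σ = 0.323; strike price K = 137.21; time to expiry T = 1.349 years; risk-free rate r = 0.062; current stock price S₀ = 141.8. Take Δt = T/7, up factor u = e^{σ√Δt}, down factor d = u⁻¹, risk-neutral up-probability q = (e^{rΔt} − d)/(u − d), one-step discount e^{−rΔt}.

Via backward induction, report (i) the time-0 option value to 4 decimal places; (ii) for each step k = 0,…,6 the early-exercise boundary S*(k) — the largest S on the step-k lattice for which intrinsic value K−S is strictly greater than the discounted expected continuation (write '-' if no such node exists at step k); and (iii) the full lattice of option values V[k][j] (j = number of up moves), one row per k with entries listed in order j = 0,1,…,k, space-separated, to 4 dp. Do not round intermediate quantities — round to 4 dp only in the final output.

price = 14.7046
boundary = - - - 92.6690 80.4181 92.6690 106.7862
tree:
14.7046
22.0055 7.9499
31.8922 12.9080 3.3143
44.5410 20.3419 5.9813 0.7982
56.7919 30.8596 10.5911 1.6379 0.0000
67.4232 44.5410 18.2800 3.3614 0.0000 0.0000
76.6490 56.7919 30.4238 6.8981 0.0000 0.0000 0.0000
84.6552 67.4232 44.5410 14.1560 0.0000 0.0000 0.0000 0.0000

Δt=0.19271, u=1.15234, d=0.86780, q=0.50685, disc=e^(-rΔt)=0.98812
k=7 terminal: V=max(K-S,0) → 84.6552 67.4232 44.5410 14.1560 0.0000 0.0000 0.0000 0.0000
k=6: j=0 S=60.5610 intr=76.6490 cont=75.0194 V=76.6490[EX]; j=1 S=80.4181 intr=56.7919 cont=55.1622 V=56.7919[EX]; j=2 S=106.7862 intr=30.4238 cont=28.7941 V=30.4238[EX]; j=3 S=141.8000 intr=0.0000 cont=6.8981 V=6.8981[hold]; j=4 S=188.2944 intr=0.0000 cont=0.0000 V=0.0000[hold]; j=5 S=250.0337 intr=0.0000 cont=0.0000 V=0.0000[hold]; j=6 S=332.0165 intr=0.0000 cont=0.0000 V=0.0000[hold]  S*(6)=106.7862
k=5: j=0 S=69.7868 intr=67.4232 cont=65.7935 V=67.4232[EX]; j=1 S=92.6690 intr=44.5410 cont=42.9113 V=44.5410[EX]; j=2 S=123.0540 intr=14.1560 cont=18.2800 V=18.2800[hold]; j=3 S=163.4018 intr=0.0000 cont=3.3614 V=3.3614[hold]; j=4 S=216.9791 intr=0.0000 cont=0.0000 V=0.0000[hold]; j=5 S=288.1238 intr=0.0000 cont=0.0000 V=0.0000[hold]  S*(5)=92.6690
k=4: j=0 S=80.4181 intr=56.7919 cont=55.1622 V=56.7919[EX]; j=1 S=106.7862 intr=30.4238 cont=30.8596 V=30.8596[hold]; j=2 S=141.8000 intr=0.0000 cont=10.5911 V=10.5911[hold]; j=3 S=188.2944 intr=0.0000 cont=1.6379 V=1.6379[hold]; j=4 S=250.0337 intr=0.0000 cont=0.0000 V=0.0000[hold]  S*(4)=80.4181
k=3: j=0 S=92.6690 intr=44.5410 cont=43.1296 V=44.5410[EX]; j=1 S=123.0540 intr=14.1560 cont=20.3419 V=20.3419[hold]; j=2 S=163.4018 intr=0.0000 cont=5.9813 V=5.9813[hold]; j=3 S=216.9791 intr=0.0000 cont=0.7982 V=0.7982[hold]  S*(3)=92.6690
k=2: j=0 S=106.7862 intr=30.4238 cont=31.8922 V=31.8922[hold]; j=1 S=141.8000 intr=0.0000 cont=12.9080 V=12.9080[hold]; j=2 S=188.2944 intr=0.0000 cont=3.3143 V=3.3143[hold]  S*(2)=-
k=1: j=0 S=123.0540 intr=14.1560 cont=22.0055 V=22.0055[hold]; j=1 S=163.4018 intr=0.0000 cont=7.9499 V=7.9499[hold]  S*(1)=-
k=0: j=0 S=141.8000 intr=0.0000 cont=14.7046 V=14.7046[hold]  S*(0)=-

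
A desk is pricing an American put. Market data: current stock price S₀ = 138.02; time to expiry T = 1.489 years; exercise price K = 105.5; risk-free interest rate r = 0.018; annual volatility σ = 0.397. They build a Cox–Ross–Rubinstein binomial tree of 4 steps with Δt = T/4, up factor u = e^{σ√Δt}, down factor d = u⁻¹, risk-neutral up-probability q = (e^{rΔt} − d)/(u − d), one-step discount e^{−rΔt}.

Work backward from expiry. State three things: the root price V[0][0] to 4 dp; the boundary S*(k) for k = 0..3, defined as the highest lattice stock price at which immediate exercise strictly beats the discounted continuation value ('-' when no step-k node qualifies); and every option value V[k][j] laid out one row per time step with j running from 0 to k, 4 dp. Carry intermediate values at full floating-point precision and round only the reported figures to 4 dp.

params: Δt=0.37225 u=1.27407 d=0.78488 q=0.45348 e^(-rΔt)=0.99332
t_4 payoffs: 53.1201 20.4737 0.0000 0.0000 0.0000
t_3: node(3,0) S=66.7358 payoff=38.7642 vs cont=38.0596 → 38.7642 [stop]  node(3,1) S=108.3297 payoff=0.0000 vs cont=11.1145 → 11.1145 [wait]  node(3,2) S=175.8475 payoff=0.0000 vs cont=0.0000 → 0.0000 [wait]  node(3,3) S=285.4466 payoff=0.0000 vs cont=0.0000 → 0.0000 [wait]  ⇒ S*(3)=66.7358
t_2: node(2,0) S=85.0263 payoff=20.4737 vs cont=26.0504 → 26.0504 [wait]  node(2,1) S=138.0200 payoff=0.0000 vs cont=6.0337 → 6.0337 [wait]  node(2,2) S=224.0426 payoff=0.0000 vs cont=0.0000 → 0.0000 [wait]  ⇒ S*(2)=-
t_1: node(1,0) S=108.3297 payoff=0.0000 vs cont=16.8598 → 16.8598 [wait]  node(1,1) S=175.8475 payoff=0.0000 vs cont=3.2755 → 3.2755 [wait]  ⇒ S*(1)=-
t_0: node(0,0) S=138.0200 payoff=0.0000 vs cont=10.6281 → 10.6281 [wait]  ⇒ S*(0)=-

price = 10.6281
boundary = - - - 66.7358
tree:
10.6281
16.8598 3.2755
26.0504 6.0337 0.0000
38.7642 11.1145 0.0000 0.0000
53.1201 20.4737 0.0000 0.0000 0.0000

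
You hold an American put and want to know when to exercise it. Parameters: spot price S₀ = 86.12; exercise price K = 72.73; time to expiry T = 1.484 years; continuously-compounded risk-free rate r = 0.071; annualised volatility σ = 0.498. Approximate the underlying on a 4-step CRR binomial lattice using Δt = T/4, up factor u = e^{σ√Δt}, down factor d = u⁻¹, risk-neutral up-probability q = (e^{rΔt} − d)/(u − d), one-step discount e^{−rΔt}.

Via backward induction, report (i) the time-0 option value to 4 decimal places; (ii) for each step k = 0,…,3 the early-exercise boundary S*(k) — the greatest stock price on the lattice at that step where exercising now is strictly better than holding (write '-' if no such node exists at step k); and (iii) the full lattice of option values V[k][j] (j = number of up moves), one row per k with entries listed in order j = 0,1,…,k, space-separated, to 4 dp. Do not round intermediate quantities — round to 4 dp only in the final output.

Δt=0.37100, u=1.35436, d=0.73835, q=0.46807, disc=e^(-rΔt)=0.97400
k=4 terminal: V=max(K-S,0) → 47.1344 25.7801 0.0000 0.0000 0.0000
k=3: j=0 S=34.6657 intr=38.0643 cont=36.1736 V=38.0643[EX]; j=1 S=63.5871 intr=9.1429 cont=13.3567 V=13.3567[hold]; j=2 S=116.6377 intr=0.0000 cont=0.0000 V=0.0000[hold]; j=3 S=213.9481 intr=0.0000 cont=0.0000 V=0.0000[hold]  S*(3)=34.6657
k=2: j=0 S=46.9499 intr=25.7801 cont=25.8104 V=25.8104[hold]; j=1 S=86.1200 intr=0.0000 cont=6.9201 V=6.9201[hold]; j=2 S=157.9697 intr=0.0000 cont=0.0000 V=0.0000[hold]  S*(2)=-
k=1: j=0 S=63.5871 intr=9.1429 cont=16.5273 V=16.5273[hold]; j=1 S=116.6377 intr=0.0000 cont=3.5853 V=3.5853[hold]  S*(1)=-
k=0: j=0 S=86.1200 intr=0.0000 cont=10.1973 V=10.1973[hold]  S*(0)=-

price = 10.1973
boundary = - - - 34.6657
tree:
10.1973
16.5273 3.5853
25.8104 6.9201 0.0000
38.0643 13.3567 0.0000 0.0000
47.1344 25.7801 0.0000 0.0000 0.0000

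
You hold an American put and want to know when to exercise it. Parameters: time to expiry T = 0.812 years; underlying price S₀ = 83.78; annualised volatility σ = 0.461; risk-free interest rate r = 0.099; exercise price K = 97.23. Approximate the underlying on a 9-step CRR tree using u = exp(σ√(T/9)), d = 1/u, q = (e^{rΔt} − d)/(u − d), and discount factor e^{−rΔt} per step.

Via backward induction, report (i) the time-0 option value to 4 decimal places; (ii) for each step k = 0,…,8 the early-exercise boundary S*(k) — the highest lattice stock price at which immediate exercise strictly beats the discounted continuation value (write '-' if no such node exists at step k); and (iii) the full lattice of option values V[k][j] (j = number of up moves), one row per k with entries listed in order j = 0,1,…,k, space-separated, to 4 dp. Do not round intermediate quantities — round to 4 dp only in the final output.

price = 18.9405
boundary = - - 63.5135 55.3005 63.5135 55.3005 63.5135 72.9463 83.7800
tree:
18.9405
25.6633 12.4978
33.7165 17.9993 7.1715
41.9295 25.0941 11.1642 3.2715
49.0805 33.7165 16.8454 5.6325 0.9480
55.3067 41.9295 24.4370 9.4883 1.8431 0.0619
60.7279 49.0805 33.7165 15.5134 3.5793 0.1243 0.0000
65.4480 55.3067 41.9295 24.2837 6.9428 0.2496 0.0000 0.0000
69.5578 60.7279 49.0805 33.7165 13.4500 0.5015 0.0000 0.0000 0.0000
73.1361 65.4480 55.3067 41.9295 24.2837 1.0073 0.0000 0.0000 0.0000 0.0000

params: Δt=0.09022 u=1.14852 d=0.87069 q=0.49773 e^(-rΔt)=0.99111
t_9 payoffs: 73.1361 65.4480 55.3067 41.9295 24.2837 1.0073 0.0000 0.0000 0.0000 0.0000
t_8: node(8,0) S=27.6722 payoff=69.5578 vs cont=68.6932 → 69.5578 [stop]  node(8,1) S=36.5021 payoff=60.7279 vs cont=59.8633 → 60.7279 [stop]  node(8,2) S=48.1495 payoff=49.0805 vs cont=48.2159 → 49.0805 [stop]  node(8,3) S=63.5135 payoff=33.7165 vs cont=32.8519 → 33.7165 [stop]  node(8,4) S=83.7800 payoff=13.4500 vs cont=12.5854 → 13.4500 [stop]  node(8,5) S=110.5133 payoff=0.0000 vs cont=0.5015 → 0.5015 [wait]  node(8,6) S=145.7768 payoff=0.0000 vs cont=0.0000 → 0.0000 [wait]  node(8,7) S=192.2926 payoff=0.0000 vs cont=0.0000 → 0.0000 [wait]  node(8,8) S=253.6510 payoff=0.0000 vs cont=0.0000 → 0.0000 [wait]  ⇒ S*(8)=83.7800
t_7: node(7,0) S=31.7820 payoff=65.4480 vs cont=64.5834 → 65.4480 [stop]  node(7,1) S=41.9233 payoff=55.3067 vs cont=54.4421 → 55.3067 [stop]  node(7,2) S=55.3005 payoff=41.9295 vs cont=41.0649 → 41.9295 [stop]  node(7,3) S=72.9463 payoff=24.2837 vs cont=23.4191 → 24.2837 [stop]  node(7,4) S=96.2227 payoff=1.0073 vs cont=6.9428 → 6.9428 [wait]  node(7,5) S=126.9263 payoff=0.0000 vs cont=0.2496 → 0.2496 [wait]  node(7,6) S=167.4270 payoff=0.0000 vs cont=0.0000 → 0.0000 [wait]  node(7,7) S=220.8511 payoff=0.0000 vs cont=0.0000 → 0.0000 [wait]  ⇒ S*(7)=72.9463
t_6: node(6,0) S=36.5021 payoff=60.7279 vs cont=59.8633 → 60.7279 [stop]  node(6,1) S=48.1495 payoff=49.0805 vs cont=48.2159 → 49.0805 [stop]  node(6,2) S=63.5135 payoff=33.7165 vs cont=32.8519 → 33.7165 [stop]  node(6,3) S=83.7800 payoff=13.4500 vs cont=15.5134 → 15.5134 [wait]  node(6,4) S=110.5133 payoff=0.0000 vs cont=3.5793 → 3.5793 [wait]  node(6,5) S=145.7768 payoff=0.0000 vs cont=0.1243 → 0.1243 [wait]  node(6,6) S=192.2926 payoff=0.0000 vs cont=0.0000 → 0.0000 [wait]  ⇒ S*(6)=63.5135
t_5: node(5,0) S=41.9233 payoff=55.3067 vs cont=54.4421 → 55.3067 [stop]  node(5,1) S=55.3005 payoff=41.9295 vs cont=41.0649 → 41.9295 [stop]  node(5,2) S=72.9463 payoff=24.2837 vs cont=24.4370 → 24.4370 [wait]  node(5,3) S=96.2227 payoff=1.0073 vs cont=9.4883 → 9.4883 [wait]  node(5,4) S=126.9263 payoff=0.0000 vs cont=1.8431 → 1.8431 [wait]  node(5,5) S=167.4270 payoff=0.0000 vs cont=0.0619 → 0.0619 [wait]  ⇒ S*(5)=55.3005
t_4: node(4,0) S=48.1495 payoff=49.0805 vs cont=48.2159 → 49.0805 [stop]  node(4,1) S=63.5135 payoff=33.7165 vs cont=32.9275 → 33.7165 [stop]  node(4,2) S=83.7800 payoff=13.4500 vs cont=16.8454 → 16.8454 [wait]  node(4,3) S=110.5133 payoff=0.0000 vs cont=5.6325 → 5.6325 [wait]  node(4,4) S=145.7768 payoff=0.0000 vs cont=0.9480 → 0.9480 [wait]  ⇒ S*(4)=63.5135
t_3: node(3,0) S=55.3005 payoff=41.9295 vs cont=41.0649 → 41.9295 [stop]  node(3,1) S=72.9463 payoff=24.2837 vs cont=25.0941 → 25.0941 [wait]  node(3,2) S=96.2227 payoff=1.0073 vs cont=11.1642 → 11.1642 [wait]  node(3,3) S=126.9263 payoff=0.0000 vs cont=3.2715 → 3.2715 [wait]  ⇒ S*(3)=55.3005
t_2: node(2,0) S=63.5135 payoff=33.7165 vs cont=33.2516 → 33.7165 [stop]  node(2,1) S=83.7800 payoff=13.4500 vs cont=17.9993 → 17.9993 [wait]  node(2,2) S=110.5133 payoff=0.0000 vs cont=7.1715 → 7.1715 [wait]  ⇒ S*(2)=63.5135
t_1: node(1,0) S=72.9463 payoff=24.2837 vs cont=25.6633 → 25.6633 [wait]  node(1,1) S=96.2227 payoff=1.0073 vs cont=12.4978 → 12.4978 [wait]  ⇒ S*(1)=-
t_0: node(0,0) S=83.7800 payoff=13.4500 vs cont=18.9405 → 18.9405 [wait]  ⇒ S*(0)=-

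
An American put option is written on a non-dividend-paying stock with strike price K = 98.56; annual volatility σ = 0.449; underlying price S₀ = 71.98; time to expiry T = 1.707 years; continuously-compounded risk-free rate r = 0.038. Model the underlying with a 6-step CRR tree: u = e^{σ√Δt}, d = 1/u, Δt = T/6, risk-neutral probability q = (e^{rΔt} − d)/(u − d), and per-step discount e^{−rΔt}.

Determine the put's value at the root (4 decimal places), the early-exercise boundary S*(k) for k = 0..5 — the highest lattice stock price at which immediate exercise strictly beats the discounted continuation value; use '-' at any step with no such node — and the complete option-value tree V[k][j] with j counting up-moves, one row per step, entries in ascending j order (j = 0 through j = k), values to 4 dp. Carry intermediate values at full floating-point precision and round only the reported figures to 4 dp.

Δt=0.28450, u=1.27060, d=0.78703, q=0.46289, disc=e^(-rΔt)=0.98925
k=6 terminal: V=max(K-S,0) → 81.4537 70.9431 53.9745 26.5800 0.0000 0.0000 0.0000
k=5: j=0 S=21.7353 intr=76.8247 cont=75.7649 V=76.8247[EX]; j=1 S=35.0901 intr=63.4699 cont=62.4101 V=63.4699[EX]; j=2 S=56.6504 intr=41.9096 cont=40.8499 V=41.9096[EX]; j=3 S=91.4579 intr=7.1021 cont=14.1229 V=14.1229[hold]; j=4 S=147.6520 intr=0.0000 cont=0.0000 V=0.0000[hold]; j=5 S=238.3734 intr=0.0000 cont=0.0000 V=0.0000[hold]  S*(5)=56.6504
k=4: j=0 S=27.6169 intr=70.9431 cont=69.8833 V=70.9431[EX]; j=1 S=44.5855 intr=53.9745 cont=52.9147 V=53.9745[EX]; j=2 S=71.9800 intr=26.5800 cont=28.7351 V=28.7351[hold]; j=3 S=116.2065 intr=0.0000 cont=7.5040 V=7.5040[hold]; j=4 S=187.6068 intr=0.0000 cont=0.0000 V=0.0000[hold]  S*(4)=44.5855
k=3: j=0 S=35.0901 intr=63.4699 cont=62.4101 V=63.4699[EX]; j=1 S=56.6504 intr=41.9096 cont=41.8367 V=41.9096[EX]; j=2 S=91.4579 intr=7.1021 cont=18.7041 V=18.7041[hold]; j=3 S=147.6520 intr=0.0000 cont=3.9871 V=3.9871[hold]  S*(3)=56.6504
k=2: j=0 S=44.5855 intr=53.9745 cont=52.9147 V=53.9745[EX]; j=1 S=71.9800 intr=26.5800 cont=30.8329 V=30.8329[hold]; j=2 S=116.2065 intr=0.0000 cont=11.7639 V=11.7639[hold]  S*(2)=44.5855
k=1: j=0 S=56.6504 intr=41.9096 cont=42.7973 V=42.7973[hold]; j=1 S=91.4579 intr=7.1021 cont=21.7694 V=21.7694[hold]  S*(1)=-
k=0: j=0 S=71.9800 intr=26.5800 cont=32.7082 V=32.7082[hold]  S*(0)=-

price = 32.7082
boundary = - - 44.5855 56.6504 44.5855 56.6504
tree:
32.7082
42.7973 21.7694
53.9745 30.8329 11.7639
63.4699 41.9096 18.7041 3.9871
70.9431 53.9745 28.7351 7.5040 0.0000
76.8247 63.4699 41.9096 14.1229 0.0000 0.0000
81.4537 70.9431 53.9745 26.5800 0.0000 0.0000 0.0000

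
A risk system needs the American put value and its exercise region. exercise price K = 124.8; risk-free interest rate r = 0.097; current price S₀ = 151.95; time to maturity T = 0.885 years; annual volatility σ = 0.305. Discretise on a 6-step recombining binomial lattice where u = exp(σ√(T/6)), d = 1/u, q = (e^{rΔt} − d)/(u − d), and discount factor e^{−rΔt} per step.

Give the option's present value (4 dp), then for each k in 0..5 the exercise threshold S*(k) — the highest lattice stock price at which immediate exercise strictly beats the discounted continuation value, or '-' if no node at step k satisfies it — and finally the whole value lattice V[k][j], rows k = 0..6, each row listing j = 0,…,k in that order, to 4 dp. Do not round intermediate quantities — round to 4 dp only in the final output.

price = 3.6122
boundary = - - - - 95.1069 106.9262
tree:
3.6122
6.4163 1.2444
11.1113 2.4619 0.2075
18.6019 4.8259 0.4499 0.0000
29.6931 9.3535 0.9755 0.0000 0.0000
40.2059 17.8738 2.1151 0.0000 0.0000 0.0000
49.5567 29.6931 4.5856 0.0000 0.0000 0.0000 0.0000

params: Δt=0.14750 u=1.12427 d=0.88946 q=0.53212 e^(-rΔt)=0.98579
t_6 payoffs: 49.5567 29.6931 4.5856 0.0000 0.0000 0.0000 0.0000
t_5: node(5,0) S=84.5941 payoff=40.2059 vs cont=38.4331 → 40.2059 [stop]  node(5,1) S=106.9262 payoff=17.8738 vs cont=16.1009 → 17.8738 [stop]  node(5,2) S=135.1539 payoff=0.0000 vs cont=2.1151 → 2.1151 [wait]  node(5,3) S=170.8334 payoff=0.0000 vs cont=0.0000 → 0.0000 [wait]  node(5,4) S=215.9321 payoff=0.0000 vs cont=0.0000 → 0.0000 [wait]  node(5,5) S=272.9364 payoff=0.0000 vs cont=0.0000 → 0.0000 [wait]  ⇒ S*(5)=106.9262
t_4: node(4,0) S=95.1069 payoff=29.6931 vs cont=27.9202 → 29.6931 [stop]  node(4,1) S=120.2144 payoff=4.5856 vs cont=9.3535 → 9.3535 [wait]  node(4,2) S=151.9500 payoff=0.0000 vs cont=0.9755 → 0.9755 [wait]  node(4,3) S=192.0636 payoff=0.0000 vs cont=0.0000 → 0.0000 [wait]  node(4,4) S=242.7668 payoff=0.0000 vs cont=0.0000 → 0.0000 [wait]  ⇒ S*(4)=95.1069
t_3: node(3,0) S=106.9262 payoff=17.8738 vs cont=18.6019 → 18.6019 [wait]  node(3,1) S=135.1539 payoff=0.0000 vs cont=4.8259 → 4.8259 [wait]  node(3,2) S=170.8334 payoff=0.0000 vs cont=0.4499 → 0.4499 [wait]  node(3,3) S=215.9321 payoff=0.0000 vs cont=0.0000 → 0.0000 [wait]  ⇒ S*(3)=-
t_2: node(2,0) S=120.2144 payoff=4.5856 vs cont=11.1113 → 11.1113 [wait]  node(2,1) S=151.9500 payoff=0.0000 vs cont=2.4619 → 2.4619 [wait]  node(2,2) S=192.0636 payoff=0.0000 vs cont=0.2075 → 0.2075 [wait]  ⇒ S*(2)=-
t_1: node(1,0) S=135.1539 payoff=0.0000 vs cont=6.4163 → 6.4163 [wait]  node(1,1) S=170.8334 payoff=0.0000 vs cont=1.2444 → 1.2444 [wait]  ⇒ S*(1)=-
t_0: node(0,0) S=151.9500 payoff=0.0000 vs cont=3.6122 → 3.6122 [wait]  ⇒ S*(0)=-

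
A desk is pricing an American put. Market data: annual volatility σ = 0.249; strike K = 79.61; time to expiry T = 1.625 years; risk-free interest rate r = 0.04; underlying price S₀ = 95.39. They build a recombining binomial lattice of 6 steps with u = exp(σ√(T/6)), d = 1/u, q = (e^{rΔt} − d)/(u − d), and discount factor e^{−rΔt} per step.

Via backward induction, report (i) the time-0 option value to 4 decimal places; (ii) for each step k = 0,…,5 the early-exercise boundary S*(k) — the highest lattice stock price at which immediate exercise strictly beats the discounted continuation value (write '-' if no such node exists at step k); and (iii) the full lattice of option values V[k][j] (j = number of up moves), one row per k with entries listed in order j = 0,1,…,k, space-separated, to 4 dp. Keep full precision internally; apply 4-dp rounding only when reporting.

Δt=0.27083, u=1.13835, d=0.87846, q=0.50956, disc=e^(-rΔt)=0.98923
k=6 terminal: V=max(K-S,0) → 35.7733 22.8042 5.9981 0.0000 0.0000 0.0000 0.0000
k=5: j=0 S=49.9017 intr=29.7083 cont=28.8505 V=29.7083[EX]; j=1 S=64.6652 intr=14.9448 cont=14.0870 V=14.9448[EX]; j=2 S=83.7964 intr=0.0000 cont=2.9100 V=2.9100[hold]; j=3 S=108.5876 intr=0.0000 cont=0.0000 V=0.0000[hold]; j=4 S=140.7134 intr=0.0000 cont=0.0000 V=0.0000[hold]; j=5 S=182.3435 intr=0.0000 cont=0.0000 V=0.0000[hold]  S*(5)=64.6652
k=4: j=0 S=56.8058 intr=22.8042 cont=21.9464 V=22.8042[EX]; j=1 S=73.6119 intr=5.9981 cont=8.7174 V=8.7174[hold]; j=2 S=95.3900 intr=0.0000 cont=1.4118 V=1.4118[hold]; j=3 S=123.6112 intr=0.0000 cont=0.0000 V=0.0000[hold]; j=4 S=160.1817 intr=0.0000 cont=0.0000 V=0.0000[hold]  S*(4)=56.8058
k=3: j=0 S=64.6652 intr=14.9448 cont=15.4578 V=15.4578[hold]; j=1 S=83.7964 intr=0.0000 cont=4.9410 V=4.9410[hold]; j=2 S=108.5876 intr=0.0000 cont=0.6850 V=0.6850[hold]; j=3 S=140.7134 intr=0.0000 cont=0.0000 V=0.0000[hold]  S*(3)=-
k=2: j=0 S=73.6119 intr=5.9981 cont=9.9900 V=9.9900[hold]; j=1 S=95.3900 intr=0.0000 cont=2.7424 V=2.7424[hold]; j=2 S=123.6112 intr=0.0000 cont=0.3323 V=0.3323[hold]  S*(2)=-
k=1: j=0 S=83.7964 intr=0.0000 cont=6.2291 V=6.2291[hold]; j=1 S=108.5876 intr=0.0000 cont=1.4980 V=1.4980[hold]  S*(1)=-
k=0: j=0 S=95.3900 intr=0.0000 cont=3.7772 V=3.7772[hold]  S*(0)=-

price = 3.7772
boundary = - - - - 56.8058 64.6652
tree:
3.7772
6.2291 1.4980
9.9900 2.7424 0.3323
15.4578 4.9410 0.6850 0.0000
22.8042 8.7174 1.4118 0.0000 0.0000
29.7083 14.9448 2.9100 0.0000 0.0000 0.0000
35.7733 22.8042 5.9981 0.0000 0.0000 0.0000 0.0000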